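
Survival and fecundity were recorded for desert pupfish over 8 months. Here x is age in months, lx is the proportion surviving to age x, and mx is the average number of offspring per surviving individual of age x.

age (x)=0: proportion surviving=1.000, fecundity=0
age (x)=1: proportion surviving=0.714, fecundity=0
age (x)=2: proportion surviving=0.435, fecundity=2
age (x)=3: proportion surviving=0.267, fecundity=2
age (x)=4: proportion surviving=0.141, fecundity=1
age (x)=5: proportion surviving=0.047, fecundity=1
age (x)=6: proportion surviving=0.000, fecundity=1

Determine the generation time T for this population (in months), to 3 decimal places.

2.601

lx·mx: 0, 0, 0.87, 0.534, 0.141, 0.047, 0 → R0 = 1.592
x·lx·mx: 0, 0, 1.74, 1.602, 0.564, 0.235, 0 → Σ = 4.141
T = 4.141 / 1.592 = 2.601131… → 2.601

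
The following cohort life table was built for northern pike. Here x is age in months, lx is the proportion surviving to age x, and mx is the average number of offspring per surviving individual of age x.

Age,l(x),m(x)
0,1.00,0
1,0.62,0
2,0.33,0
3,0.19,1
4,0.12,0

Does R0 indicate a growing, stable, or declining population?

R0 = Σ lx·mx = 0 + 0 + 0 + 0.19 + 0 = 0.19
R0 < 1, so the population is declining.

declining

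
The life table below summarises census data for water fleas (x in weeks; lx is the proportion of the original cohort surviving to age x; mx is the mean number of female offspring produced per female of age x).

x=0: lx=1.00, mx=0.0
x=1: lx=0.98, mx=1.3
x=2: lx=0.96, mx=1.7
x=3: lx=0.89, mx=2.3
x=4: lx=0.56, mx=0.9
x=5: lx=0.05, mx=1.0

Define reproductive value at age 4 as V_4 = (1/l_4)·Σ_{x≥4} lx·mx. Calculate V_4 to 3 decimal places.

lx·mx for x ≥ 4: 0.504, 0.05 → sum = 0.554
V_4 = 0.554 / l_4 = 0.554 / 0.56 = 0.989286… → 0.989

0.989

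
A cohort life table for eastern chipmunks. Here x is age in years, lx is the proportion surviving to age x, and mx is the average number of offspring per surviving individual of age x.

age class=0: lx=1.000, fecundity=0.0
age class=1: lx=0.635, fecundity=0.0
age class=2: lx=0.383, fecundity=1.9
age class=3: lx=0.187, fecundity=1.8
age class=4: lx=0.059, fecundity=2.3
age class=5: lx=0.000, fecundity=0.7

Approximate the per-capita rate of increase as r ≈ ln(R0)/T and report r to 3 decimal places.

0.073

R0 = Σ lx·mx = 0 + 0 + 0.7277 + 0.3366 + 0.1357 + 0 = 1.2
Σ x·lx·mx = 3.008; T = 3.008/1.2 = 2.50667…
r ≈ ln(R0)/T = ln(1.2)/2.50667… = 0.07273… → 0.073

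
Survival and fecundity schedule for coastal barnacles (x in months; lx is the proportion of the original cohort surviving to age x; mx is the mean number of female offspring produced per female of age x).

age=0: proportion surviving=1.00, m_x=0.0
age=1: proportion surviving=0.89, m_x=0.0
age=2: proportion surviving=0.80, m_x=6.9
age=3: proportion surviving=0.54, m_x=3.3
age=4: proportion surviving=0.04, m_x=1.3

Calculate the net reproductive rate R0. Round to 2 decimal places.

lx·mx by age: 0, 0, 5.52, 1.782, 0.052
R0 = Σ lx·mx = 7.354 → 7.35

7.35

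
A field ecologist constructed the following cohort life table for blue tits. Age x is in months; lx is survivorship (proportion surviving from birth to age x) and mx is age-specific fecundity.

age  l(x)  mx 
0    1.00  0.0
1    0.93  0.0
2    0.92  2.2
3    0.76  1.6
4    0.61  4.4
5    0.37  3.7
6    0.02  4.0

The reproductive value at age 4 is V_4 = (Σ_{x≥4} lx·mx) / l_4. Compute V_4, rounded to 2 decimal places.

6.78

lx·mx for x ≥ 4: 2.684, 1.369, 0.08 → sum = 4.133
V_4 = 4.133 / l_4 = 4.133 / 0.61 = 6.77541… → 6.78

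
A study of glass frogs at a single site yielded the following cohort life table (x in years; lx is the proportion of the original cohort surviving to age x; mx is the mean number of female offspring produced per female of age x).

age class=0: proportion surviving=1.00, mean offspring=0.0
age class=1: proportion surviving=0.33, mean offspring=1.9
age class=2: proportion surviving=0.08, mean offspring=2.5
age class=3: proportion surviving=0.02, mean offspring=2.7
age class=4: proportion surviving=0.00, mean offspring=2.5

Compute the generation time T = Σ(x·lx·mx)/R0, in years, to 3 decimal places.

lx·mx: 0, 0.627, 0.2, 0.054, 0 → R0 = 0.881
x·lx·mx: 0, 0.627, 0.4, 0.162, 0 → Σ = 1.189
T = 1.189 / 0.881 = 1.349603… → 1.350

1.350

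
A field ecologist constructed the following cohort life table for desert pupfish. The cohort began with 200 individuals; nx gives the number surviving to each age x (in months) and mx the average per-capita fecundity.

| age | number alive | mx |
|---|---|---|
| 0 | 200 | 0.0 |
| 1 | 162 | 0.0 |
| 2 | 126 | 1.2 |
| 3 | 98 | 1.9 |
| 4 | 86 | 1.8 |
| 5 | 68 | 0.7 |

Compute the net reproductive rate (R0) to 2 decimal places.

2.70

lx = nx/n0 = nx/200: 1, 0.81, 0.63, 0.49, 0.43, 0.34
lx·mx by age: 0, 0, 0.756, 0.931, 0.774, 0.238
R0 = Σ lx·mx = 2.699 → 2.70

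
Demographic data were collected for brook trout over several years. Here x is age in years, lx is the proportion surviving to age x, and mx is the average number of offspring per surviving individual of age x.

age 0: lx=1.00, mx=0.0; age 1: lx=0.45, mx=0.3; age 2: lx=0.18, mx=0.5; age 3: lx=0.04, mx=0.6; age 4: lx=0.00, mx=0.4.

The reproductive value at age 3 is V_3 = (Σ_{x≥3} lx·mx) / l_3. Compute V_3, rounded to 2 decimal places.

0.60

lx·mx for x ≥ 3: 0.024, 0 → sum = 0.024
V_3 = 0.024 / l_3 = 0.024 / 0.04 = 0.6 → 0.60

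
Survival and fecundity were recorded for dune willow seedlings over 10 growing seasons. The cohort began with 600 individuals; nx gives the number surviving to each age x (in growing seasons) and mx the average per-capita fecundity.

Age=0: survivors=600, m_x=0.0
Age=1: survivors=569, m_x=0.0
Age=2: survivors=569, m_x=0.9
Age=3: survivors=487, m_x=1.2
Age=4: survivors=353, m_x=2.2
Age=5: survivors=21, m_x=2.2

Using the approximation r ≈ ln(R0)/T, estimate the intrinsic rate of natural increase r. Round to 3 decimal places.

lx = nx/n0 = nx/600: 1, 0.94833…, 0.94833…, 0.81167…, 0.58833…, 0.035
R0 = Σ lx·mx = 0 + 0 + 0.8535… + 0.974… + 1.29433… + 0.077 = 3.198833…
Σ x·lx·mx = 10.191333…; T = 10.191333…/3.198833… = 3.18595…
r ≈ ln(R0)/T = ln(3.198833…)/3.18595… = 0.36497… → 0.365

0.365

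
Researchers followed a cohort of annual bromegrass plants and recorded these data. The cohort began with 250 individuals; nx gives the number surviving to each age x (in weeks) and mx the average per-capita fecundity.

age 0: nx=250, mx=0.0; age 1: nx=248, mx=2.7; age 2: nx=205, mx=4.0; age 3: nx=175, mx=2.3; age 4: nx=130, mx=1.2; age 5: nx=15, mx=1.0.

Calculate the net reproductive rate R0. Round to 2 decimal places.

lx = nx/n0 = nx/250: 1, 0.992, 0.82, 0.7, 0.52, 0.06
lx·mx by age: 0, 2.6784, 3.28, 1.61, 0.624, 0.06
R0 = Σ lx·mx = 8.2524 → 8.25

8.25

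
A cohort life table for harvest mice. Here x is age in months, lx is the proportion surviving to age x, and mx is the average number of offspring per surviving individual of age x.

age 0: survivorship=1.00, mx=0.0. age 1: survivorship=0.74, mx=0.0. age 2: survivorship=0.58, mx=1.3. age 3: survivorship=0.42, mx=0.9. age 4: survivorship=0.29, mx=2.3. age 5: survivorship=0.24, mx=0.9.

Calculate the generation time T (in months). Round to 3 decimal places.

lx·mx: 0, 0, 0.754, 0.378, 0.667, 0.216 → R0 = 2.015
x·lx·mx: 0, 0, 1.508, 1.134, 2.668, 1.08 → Σ = 6.39
T = 6.39 / 2.015 = 3.171216… → 3.171

3.171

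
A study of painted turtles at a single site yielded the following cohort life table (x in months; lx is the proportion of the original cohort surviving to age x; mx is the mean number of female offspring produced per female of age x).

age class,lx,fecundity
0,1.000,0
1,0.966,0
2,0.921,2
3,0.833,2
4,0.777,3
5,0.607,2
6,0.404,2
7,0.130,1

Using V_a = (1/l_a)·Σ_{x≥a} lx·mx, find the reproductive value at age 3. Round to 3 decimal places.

lx·mx for x ≥ 3: 1.666, 2.331, 1.214, 0.808, 0.13 → sum = 6.149
V_3 = 6.149 / l_3 = 6.149 / 0.833 = 7.381753… → 7.382

7.382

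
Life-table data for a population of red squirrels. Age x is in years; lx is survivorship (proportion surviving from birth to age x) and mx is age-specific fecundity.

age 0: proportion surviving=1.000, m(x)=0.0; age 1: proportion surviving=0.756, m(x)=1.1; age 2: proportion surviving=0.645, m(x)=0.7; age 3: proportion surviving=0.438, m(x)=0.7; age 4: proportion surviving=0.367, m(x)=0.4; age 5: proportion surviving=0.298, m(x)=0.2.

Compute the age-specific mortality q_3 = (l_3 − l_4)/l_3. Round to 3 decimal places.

q_3 = (l_3 − l_4) / l_3 = (0.438 − 0.367) / 0.438
     = 0.071 / 0.438 = 0.1621… → 0.162

0.162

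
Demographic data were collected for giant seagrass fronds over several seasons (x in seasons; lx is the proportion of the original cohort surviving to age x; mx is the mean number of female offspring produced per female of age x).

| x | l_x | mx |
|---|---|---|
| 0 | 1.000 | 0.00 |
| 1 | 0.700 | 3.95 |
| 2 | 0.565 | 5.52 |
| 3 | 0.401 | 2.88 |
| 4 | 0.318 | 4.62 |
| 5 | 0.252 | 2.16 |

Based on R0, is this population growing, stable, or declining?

R0 = Σ lx·mx = 0 + 2.765 + 3.1188 + 1.15488 + 1.46916 + 0.54432 = 9.05216
R0 > 1, so the population is growing.

growing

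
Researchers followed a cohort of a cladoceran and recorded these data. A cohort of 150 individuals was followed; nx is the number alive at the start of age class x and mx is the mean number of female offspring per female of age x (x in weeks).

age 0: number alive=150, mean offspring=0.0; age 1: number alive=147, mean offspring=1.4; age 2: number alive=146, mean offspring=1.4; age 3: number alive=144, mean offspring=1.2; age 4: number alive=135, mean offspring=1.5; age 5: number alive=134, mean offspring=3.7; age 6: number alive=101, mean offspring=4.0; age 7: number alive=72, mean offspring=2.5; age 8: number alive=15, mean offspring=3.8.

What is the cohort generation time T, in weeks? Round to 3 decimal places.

4.454

lx = nx/n0 = nx/150: 1, 0.98, 0.97333…, 0.96, 0.9, 0.89333…, 0.67333…, 0.48, 0.1
lx·mx: 0, 1.372, 1.362667…, 1.152, 1.35, 3.305333…, 2.693333…, 1.2, 0.38 → R0 = 12.815333…
x·lx·mx: 0, 1.372, 2.725333…, 3.456, 5.4, 16.526667…, 16.16…, 8.4, 3.04 → Σ = 57.08…
T = 57.08… / 12.815333… = 4.454039… → 4.454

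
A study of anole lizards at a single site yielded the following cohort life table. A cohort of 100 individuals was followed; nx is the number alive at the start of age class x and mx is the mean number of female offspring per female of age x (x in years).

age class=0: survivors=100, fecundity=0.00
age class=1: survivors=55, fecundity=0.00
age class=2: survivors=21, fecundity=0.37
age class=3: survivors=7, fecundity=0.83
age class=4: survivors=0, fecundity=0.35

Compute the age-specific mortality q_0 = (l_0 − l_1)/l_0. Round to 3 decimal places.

0.450

lx = nx/n0 = nx/100: 1, 0.55, 0.21, 0.07, 0
q_0 = (l_0 − l_1) / l_0 = (1 − 0.55) / 1
     = 0.45 / 1 = 0.45 → 0.450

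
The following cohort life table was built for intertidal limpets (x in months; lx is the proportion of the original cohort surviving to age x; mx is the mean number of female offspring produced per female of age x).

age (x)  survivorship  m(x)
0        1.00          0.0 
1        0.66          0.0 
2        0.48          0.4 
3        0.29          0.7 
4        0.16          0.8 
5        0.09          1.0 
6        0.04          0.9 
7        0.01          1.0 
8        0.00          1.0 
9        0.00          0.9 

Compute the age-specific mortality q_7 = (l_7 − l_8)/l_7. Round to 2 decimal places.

1.00

q_7 = (l_7 − l_8) / l_7 = (0.01 − 0) / 0.01
     = 0.01 / 0.01 = 1 → 1.00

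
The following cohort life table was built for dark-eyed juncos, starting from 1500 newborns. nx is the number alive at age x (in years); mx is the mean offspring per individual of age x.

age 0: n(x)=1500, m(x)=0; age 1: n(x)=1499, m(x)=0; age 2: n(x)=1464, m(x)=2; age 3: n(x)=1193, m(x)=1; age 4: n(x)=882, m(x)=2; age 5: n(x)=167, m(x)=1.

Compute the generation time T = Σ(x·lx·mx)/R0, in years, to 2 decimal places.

lx = nx/n0 = nx/1500: 1, 0.99933…, 0.976, 0.79533…, 0.588, 0.11133…
lx·mx: 0, 0, 1.952, 0.795333…, 1.176, 0.111333… → R0 = 4.034667…
x·lx·mx: 0, 0, 3.904, 2.386…, 4.704, 0.556667… → Σ = 11.550667…
T = 11.550667… / 4.034667… = 2.862855… → 2.86

2.86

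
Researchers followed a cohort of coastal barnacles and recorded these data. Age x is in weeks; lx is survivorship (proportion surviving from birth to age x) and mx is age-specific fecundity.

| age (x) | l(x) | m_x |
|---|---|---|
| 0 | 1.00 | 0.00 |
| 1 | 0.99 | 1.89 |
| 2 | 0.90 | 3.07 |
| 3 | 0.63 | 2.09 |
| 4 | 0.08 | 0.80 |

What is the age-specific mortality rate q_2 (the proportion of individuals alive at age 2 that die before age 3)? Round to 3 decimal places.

q_2 = (l_2 − l_3) / l_2 = (0.9 − 0.63) / 0.9
     = 0.27 / 0.9 = 0.3 → 0.300

0.300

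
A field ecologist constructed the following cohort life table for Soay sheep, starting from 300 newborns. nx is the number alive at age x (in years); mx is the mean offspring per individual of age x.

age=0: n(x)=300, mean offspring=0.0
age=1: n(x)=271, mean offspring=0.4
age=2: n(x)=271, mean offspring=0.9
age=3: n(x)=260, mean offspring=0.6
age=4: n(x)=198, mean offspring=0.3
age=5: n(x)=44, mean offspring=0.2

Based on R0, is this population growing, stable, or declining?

growing

lx = nx/n0 = nx/300: 1, 0.90333…, 0.90333…, 0.86667…, 0.66, 0.14667…
R0 = Σ lx·mx = 0 + 0.361333… + 0.813… + 0.52… + 0.198 + 0.029333… = 1.921667…
R0 > 1, so the population is growing.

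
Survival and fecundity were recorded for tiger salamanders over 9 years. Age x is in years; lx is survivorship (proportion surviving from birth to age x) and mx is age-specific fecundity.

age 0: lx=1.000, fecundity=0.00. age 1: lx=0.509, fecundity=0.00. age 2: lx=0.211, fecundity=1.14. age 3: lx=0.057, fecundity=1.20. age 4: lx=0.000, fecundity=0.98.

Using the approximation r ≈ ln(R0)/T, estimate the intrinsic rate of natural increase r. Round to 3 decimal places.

R0 = Σ lx·mx = 0 + 0 + 0.24054 + 0.0684 + 0 = 0.30894
Σ x·lx·mx = 0.68628; T = 0.68628/0.30894 = 2.2214…
r ≈ ln(R0)/T = ln(0.30894)/2.2214… = -0.52877… → -0.529

-0.529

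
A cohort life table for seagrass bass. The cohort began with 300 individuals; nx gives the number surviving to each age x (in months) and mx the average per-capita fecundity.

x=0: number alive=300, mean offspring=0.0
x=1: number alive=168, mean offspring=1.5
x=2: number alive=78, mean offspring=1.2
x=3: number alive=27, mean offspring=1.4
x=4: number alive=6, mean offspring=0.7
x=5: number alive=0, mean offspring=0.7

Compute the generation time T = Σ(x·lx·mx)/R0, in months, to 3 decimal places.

1.469

lx = nx/n0 = nx/300: 1, 0.56, 0.26, 0.09, 0.02, 0
lx·mx: 0, 0.84, 0.312, 0.126, 0.014, 0 → R0 = 1.292
x·lx·mx: 0, 0.84, 0.624, 0.378, 0.056, 0 → Σ = 1.898
T = 1.898 / 1.292 = 1.46904… → 1.469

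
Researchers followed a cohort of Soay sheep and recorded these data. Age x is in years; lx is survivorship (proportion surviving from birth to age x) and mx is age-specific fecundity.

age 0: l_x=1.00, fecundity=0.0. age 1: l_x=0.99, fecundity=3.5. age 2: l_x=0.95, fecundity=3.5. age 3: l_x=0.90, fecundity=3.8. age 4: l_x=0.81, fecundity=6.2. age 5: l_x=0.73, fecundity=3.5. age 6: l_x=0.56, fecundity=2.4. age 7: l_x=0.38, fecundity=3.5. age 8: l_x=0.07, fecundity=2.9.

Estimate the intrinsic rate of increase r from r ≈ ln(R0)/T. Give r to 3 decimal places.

0.866

R0 = Σ lx·mx = 0 + 3.465 + 3.325 + 3.42 + 5.022 + 2.555 + 1.344 + 1.33 + 0.203 = 20.664
Σ x·lx·mx = 72.236; T = 72.236/20.664 = 3.49574…
r ≈ ln(R0)/T = ln(20.664)/3.49574… = 0.86631… → 0.866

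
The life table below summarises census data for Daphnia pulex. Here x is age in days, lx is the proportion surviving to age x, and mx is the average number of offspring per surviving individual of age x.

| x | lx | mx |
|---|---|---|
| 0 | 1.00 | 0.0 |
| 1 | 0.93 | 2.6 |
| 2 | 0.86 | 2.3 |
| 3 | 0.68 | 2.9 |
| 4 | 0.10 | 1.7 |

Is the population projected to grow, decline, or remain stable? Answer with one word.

growing

R0 = Σ lx·mx = 0 + 2.418 + 1.978 + 1.972 + 0.17 = 6.538
R0 > 1, so the population is growing.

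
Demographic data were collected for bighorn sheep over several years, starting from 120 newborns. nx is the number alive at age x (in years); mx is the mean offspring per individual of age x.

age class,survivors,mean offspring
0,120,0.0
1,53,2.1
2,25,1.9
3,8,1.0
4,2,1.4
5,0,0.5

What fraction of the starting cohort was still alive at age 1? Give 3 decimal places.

l_1 = n_1/n_0 = 53/120 = 0.441667… → 0.442

0.442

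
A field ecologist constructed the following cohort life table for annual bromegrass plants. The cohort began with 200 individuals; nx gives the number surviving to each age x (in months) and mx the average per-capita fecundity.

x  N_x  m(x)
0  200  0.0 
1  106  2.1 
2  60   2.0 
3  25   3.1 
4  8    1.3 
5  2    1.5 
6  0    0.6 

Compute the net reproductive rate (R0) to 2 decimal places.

lx = nx/n0 = nx/200: 1, 0.53, 0.3, 0.125, 0.04, 0.01, 0
lx·mx by age: 0, 1.113, 0.6, 0.3875, 0.052, 0.015, 0
R0 = Σ lx·mx = 2.1675 → 2.17

2.17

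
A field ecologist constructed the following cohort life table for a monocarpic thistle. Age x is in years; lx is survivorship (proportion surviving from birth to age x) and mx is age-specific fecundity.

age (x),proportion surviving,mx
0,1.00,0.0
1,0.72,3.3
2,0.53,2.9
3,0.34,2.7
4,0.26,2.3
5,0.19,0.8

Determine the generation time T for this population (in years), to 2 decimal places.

lx·mx: 0, 2.376, 1.537, 0.918, 0.598, 0.152 → R0 = 5.581
x·lx·mx: 0, 2.376, 3.074, 2.754, 2.392, 0.76 → Σ = 11.356
T = 11.356 / 5.581 = 2.034761… → 2.03

2.03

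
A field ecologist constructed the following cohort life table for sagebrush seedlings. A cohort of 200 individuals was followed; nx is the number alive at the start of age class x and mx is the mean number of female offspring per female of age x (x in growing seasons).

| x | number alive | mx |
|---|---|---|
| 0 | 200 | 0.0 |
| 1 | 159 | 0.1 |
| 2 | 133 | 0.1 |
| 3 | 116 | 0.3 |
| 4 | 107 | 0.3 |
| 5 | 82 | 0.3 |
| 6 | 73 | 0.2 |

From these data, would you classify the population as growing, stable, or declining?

lx = nx/n0 = nx/200: 1, 0.795, 0.665, 0.58, 0.535, 0.41, 0.365
R0 = Σ lx·mx = 0 + 0.0795 + 0.0665 + 0.174 + 0.1605 + 0.123 + 0.073 = 0.6765
R0 < 1, so the population is declining.

declining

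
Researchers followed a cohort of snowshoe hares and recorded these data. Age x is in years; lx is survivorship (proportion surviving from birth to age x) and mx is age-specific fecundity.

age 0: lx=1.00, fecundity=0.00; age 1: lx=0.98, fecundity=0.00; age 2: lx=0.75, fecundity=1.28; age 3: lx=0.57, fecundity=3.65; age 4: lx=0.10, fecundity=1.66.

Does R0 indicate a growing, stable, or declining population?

R0 = Σ lx·mx = 0 + 0 + 0.96 + 2.0805 + 0.166 = 3.2065
R0 > 1, so the population is growing.

growing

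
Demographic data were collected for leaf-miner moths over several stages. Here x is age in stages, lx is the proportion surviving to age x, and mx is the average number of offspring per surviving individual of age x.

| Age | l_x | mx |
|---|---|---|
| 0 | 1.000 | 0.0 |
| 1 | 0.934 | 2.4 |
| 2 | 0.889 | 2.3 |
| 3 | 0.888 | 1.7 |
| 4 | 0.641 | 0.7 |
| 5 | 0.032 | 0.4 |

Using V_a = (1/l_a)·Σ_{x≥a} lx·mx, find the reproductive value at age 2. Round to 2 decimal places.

4.52

lx·mx for x ≥ 2: 2.0447, 1.5096, 0.4487, 0.0128 → sum = 4.0158
V_2 = 4.0158 / l_2 = 4.0158 / 0.889 = 4.51721… → 4.52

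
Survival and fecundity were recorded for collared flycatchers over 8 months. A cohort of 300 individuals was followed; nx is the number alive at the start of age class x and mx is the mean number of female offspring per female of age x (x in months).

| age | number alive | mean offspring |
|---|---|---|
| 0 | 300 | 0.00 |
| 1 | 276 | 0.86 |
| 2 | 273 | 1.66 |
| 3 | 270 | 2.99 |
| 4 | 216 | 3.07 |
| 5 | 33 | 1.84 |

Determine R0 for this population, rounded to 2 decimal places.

7.41

lx = nx/n0 = nx/300: 1, 0.92, 0.91, 0.9, 0.72, 0.11
lx·mx by age: 0, 0.7912, 1.5106, 2.691, 2.2104, 0.2024
R0 = Σ lx·mx = 7.4056 → 7.41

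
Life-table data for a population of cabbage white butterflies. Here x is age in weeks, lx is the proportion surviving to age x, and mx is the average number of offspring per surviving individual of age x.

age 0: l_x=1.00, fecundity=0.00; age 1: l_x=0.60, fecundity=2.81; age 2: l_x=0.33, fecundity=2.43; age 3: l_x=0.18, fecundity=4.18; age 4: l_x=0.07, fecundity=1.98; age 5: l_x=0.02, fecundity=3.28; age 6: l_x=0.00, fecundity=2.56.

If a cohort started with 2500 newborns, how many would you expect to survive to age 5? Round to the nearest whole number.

50

Expected survivors = N0 · l_5 = 2500 × 0.02 = 50 → 50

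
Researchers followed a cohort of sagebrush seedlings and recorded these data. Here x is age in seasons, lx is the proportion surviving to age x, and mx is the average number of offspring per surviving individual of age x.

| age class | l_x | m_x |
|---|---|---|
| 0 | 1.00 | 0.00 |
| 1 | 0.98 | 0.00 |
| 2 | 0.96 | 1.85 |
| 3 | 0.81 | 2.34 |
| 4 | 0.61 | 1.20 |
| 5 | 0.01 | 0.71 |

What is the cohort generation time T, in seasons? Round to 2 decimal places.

lx·mx: 0, 0, 1.776, 1.8954, 0.732, 0.0071 → R0 = 4.4105
x·lx·mx: 0, 0, 3.552, 5.6862, 2.928, 0.0355 → Σ = 12.2017
T = 12.2017 / 4.4105 = 2.766512… → 2.77

2.77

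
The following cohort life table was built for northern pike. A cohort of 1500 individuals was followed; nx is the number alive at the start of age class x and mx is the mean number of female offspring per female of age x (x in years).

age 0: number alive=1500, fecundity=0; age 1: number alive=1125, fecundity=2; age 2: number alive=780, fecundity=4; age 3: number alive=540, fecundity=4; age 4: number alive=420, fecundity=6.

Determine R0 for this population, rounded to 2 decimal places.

6.70

lx = nx/n0 = nx/1500: 1, 0.75, 0.52, 0.36, 0.28
lx·mx by age: 0, 1.5, 2.08, 1.44, 1.68
R0 = Σ lx·mx = 6.7 → 6.70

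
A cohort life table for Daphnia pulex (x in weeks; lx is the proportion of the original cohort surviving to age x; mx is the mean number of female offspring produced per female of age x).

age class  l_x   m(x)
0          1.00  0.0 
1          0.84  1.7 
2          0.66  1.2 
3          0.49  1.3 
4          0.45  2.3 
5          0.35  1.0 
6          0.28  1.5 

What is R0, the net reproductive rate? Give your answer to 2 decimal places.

4.66

lx·mx by age: 0, 1.428, 0.792, 0.637, 1.035, 0.35, 0.42
R0 = Σ lx·mx = 4.662 → 4.66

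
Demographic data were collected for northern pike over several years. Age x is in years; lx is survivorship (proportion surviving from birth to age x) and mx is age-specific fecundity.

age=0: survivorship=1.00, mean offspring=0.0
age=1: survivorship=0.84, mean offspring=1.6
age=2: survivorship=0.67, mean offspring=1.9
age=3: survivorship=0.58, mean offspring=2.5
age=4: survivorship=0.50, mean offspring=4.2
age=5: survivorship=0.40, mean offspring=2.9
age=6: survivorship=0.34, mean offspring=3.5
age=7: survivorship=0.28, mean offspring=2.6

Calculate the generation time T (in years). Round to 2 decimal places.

3.75

lx·mx: 0, 1.344, 1.273, 1.45, 2.1, 1.16, 1.19, 0.728 → R0 = 9.245
x·lx·mx: 0, 1.344, 2.546, 4.35, 8.4, 5.8, 7.14, 5.096 → Σ = 34.676
T = 34.676 / 9.245 = 3.750784… → 3.75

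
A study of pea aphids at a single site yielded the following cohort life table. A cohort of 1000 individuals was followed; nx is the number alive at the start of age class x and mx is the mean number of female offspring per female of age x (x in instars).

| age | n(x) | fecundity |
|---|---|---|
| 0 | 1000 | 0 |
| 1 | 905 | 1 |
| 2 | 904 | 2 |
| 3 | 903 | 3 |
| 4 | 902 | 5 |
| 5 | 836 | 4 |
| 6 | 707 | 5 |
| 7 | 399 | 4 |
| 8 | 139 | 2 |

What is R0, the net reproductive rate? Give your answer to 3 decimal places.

18.685

lx = nx/n0 = nx/1000: 1, 0.905, 0.904, 0.903, 0.902, 0.836, 0.707, 0.399, 0.139
lx·mx by age: 0, 0.905, 1.808, 2.709, 4.51, 3.344, 3.535, 1.596, 0.278
R0 = Σ lx·mx = 18.685 → 18.685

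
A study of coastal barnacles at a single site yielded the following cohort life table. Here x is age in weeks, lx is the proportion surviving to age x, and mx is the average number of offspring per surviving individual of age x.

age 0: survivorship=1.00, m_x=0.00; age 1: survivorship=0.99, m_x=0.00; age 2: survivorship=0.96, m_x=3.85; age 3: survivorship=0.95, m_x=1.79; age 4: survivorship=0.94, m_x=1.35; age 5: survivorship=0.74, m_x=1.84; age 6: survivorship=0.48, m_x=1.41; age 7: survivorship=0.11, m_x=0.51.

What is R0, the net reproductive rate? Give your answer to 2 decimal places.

8.76

lx·mx by age: 0, 0, 3.696, 1.7005, 1.269, 1.3616, 0.6768, 0.0561
R0 = Σ lx·mx = 8.76 → 8.76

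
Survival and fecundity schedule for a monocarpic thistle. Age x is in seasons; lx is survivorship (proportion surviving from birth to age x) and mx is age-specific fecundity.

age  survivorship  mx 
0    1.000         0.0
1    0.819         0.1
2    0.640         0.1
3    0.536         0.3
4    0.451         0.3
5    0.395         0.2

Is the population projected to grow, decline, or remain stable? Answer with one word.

declining

R0 = Σ lx·mx = 0 + 0.0819 + 0.064 + 0.1608 + 0.1353 + 0.079 = 0.521
R0 < 1, so the population is declining.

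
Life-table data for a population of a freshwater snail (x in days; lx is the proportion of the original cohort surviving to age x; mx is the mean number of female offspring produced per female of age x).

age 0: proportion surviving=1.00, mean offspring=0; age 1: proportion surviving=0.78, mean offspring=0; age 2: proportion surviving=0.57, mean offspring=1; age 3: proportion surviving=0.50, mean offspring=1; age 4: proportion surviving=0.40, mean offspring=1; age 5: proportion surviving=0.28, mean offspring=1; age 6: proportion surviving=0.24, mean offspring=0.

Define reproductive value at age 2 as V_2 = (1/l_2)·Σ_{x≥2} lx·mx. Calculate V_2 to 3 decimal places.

3.070

lx·mx for x ≥ 2: 0.57, 0.5, 0.4, 0.28, 0 → sum = 1.75
V_2 = 1.75 / l_2 = 1.75 / 0.57 = 3.070175… → 3.070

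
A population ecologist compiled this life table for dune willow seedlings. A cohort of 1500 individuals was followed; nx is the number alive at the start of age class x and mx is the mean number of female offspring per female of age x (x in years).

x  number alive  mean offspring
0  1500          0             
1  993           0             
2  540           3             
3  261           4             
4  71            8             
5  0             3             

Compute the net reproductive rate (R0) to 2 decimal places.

lx = nx/n0 = nx/1500: 1, 0.662, 0.36, 0.174, 0.04733…, 0
lx·mx by age: 0, 0, 1.08, 0.696, 0.378667…, 0
R0 = Σ lx·mx = 2.154667… → 2.15

2.15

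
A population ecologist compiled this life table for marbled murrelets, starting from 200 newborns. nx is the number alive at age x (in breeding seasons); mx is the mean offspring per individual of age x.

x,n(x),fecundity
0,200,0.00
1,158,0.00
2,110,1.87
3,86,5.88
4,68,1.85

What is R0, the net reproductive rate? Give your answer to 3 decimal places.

4.186

lx = nx/n0 = nx/200: 1, 0.79, 0.55, 0.43, 0.34
lx·mx by age: 0, 0, 1.0285, 2.5284, 0.629
R0 = Σ lx·mx = 4.1859 → 4.186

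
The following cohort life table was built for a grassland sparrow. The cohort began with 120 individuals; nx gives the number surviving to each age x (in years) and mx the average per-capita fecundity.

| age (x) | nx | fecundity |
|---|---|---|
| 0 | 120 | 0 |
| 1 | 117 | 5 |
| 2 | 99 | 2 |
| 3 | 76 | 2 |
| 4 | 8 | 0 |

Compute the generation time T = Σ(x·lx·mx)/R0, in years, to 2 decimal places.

1.54

lx = nx/n0 = nx/120: 1, 0.975, 0.825, 0.63333…, 0.06667…
lx·mx: 0, 4.875, 1.65, 1.266667…, 0 → R0 = 7.791667…
x·lx·mx: 0, 4.875, 3.3, 3.8…, 0 → Σ = 11.975…
T = 11.975… / 7.791667… = 1.536898… → 1.54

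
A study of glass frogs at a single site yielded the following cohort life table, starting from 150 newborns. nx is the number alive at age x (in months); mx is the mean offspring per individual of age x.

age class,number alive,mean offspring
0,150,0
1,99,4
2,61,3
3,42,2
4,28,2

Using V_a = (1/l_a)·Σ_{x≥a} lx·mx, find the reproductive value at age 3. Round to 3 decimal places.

3.333

lx = nx/n0 = nx/150: 1, 0.66, 0.40667…, 0.28, 0.18667…
lx·mx for x ≥ 3: 0.56, 0.373333… → sum = 0.933333…
V_3 = 0.933333… / l_3 = 0.933333… / 0.28 = 3.333333… → 3.333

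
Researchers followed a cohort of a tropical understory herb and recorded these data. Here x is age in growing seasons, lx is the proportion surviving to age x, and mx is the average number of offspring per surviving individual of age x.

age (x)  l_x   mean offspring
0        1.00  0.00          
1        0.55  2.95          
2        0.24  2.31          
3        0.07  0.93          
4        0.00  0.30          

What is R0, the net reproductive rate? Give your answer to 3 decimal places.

2.242

lx·mx by age: 0, 1.6225, 0.5544, 0.0651, 0
R0 = Σ lx·mx = 2.242 → 2.242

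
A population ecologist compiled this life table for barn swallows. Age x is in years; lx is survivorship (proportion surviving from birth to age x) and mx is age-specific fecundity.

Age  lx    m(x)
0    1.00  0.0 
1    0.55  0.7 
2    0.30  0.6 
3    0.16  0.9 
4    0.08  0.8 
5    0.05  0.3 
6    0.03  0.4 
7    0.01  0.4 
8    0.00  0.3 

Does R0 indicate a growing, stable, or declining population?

declining

R0 = Σ lx·mx = 0 + 0.385 + 0.18 + 0.144 + 0.064 + 0.015 + 0.012 + 0.004 + 0 = 0.804
R0 < 1, so the population is declining.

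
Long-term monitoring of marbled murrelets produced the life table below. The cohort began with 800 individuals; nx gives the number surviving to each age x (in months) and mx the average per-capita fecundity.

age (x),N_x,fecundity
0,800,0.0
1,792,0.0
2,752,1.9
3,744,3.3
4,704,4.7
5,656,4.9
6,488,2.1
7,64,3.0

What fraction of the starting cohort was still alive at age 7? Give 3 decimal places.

l_7 = n_7/n_0 = 64/800 = 0.08 → 0.080

0.080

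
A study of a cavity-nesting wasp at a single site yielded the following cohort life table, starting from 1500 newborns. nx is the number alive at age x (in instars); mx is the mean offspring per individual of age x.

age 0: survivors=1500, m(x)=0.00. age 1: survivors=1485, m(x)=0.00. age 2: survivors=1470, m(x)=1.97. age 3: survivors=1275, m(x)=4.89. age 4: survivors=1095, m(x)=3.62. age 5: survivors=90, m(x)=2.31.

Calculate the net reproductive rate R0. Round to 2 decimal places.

8.87

lx = nx/n0 = nx/1500: 1, 0.99, 0.98, 0.85, 0.73, 0.06
lx·mx by age: 0, 0, 1.9306, 4.1565, 2.6426, 0.1386
R0 = Σ lx·mx = 8.8683 → 8.87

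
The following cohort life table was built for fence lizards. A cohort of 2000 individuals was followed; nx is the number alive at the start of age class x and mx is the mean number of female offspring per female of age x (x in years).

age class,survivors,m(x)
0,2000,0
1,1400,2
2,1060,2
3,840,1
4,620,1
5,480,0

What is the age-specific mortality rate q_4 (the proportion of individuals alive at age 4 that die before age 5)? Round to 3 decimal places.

0.226

lx = nx/n0 = nx/2000: 1, 0.7, 0.53, 0.42, 0.31, 0.24
q_4 = (l_4 − l_5) / l_4 = (0.31 − 0.24) / 0.31
     = 0.07 / 0.31 = 0.225806… → 0.226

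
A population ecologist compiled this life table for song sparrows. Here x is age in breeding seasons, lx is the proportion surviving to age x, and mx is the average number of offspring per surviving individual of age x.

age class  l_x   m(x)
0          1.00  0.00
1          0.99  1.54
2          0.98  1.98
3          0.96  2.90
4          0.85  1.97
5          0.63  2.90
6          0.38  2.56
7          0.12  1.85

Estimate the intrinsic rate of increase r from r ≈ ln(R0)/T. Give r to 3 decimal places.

0.708

R0 = Σ lx·mx = 0 + 1.5246 + 1.9404 + 2.784 + 1.6745 + 1.827 + 0.9728 + 0.222 = 10.9453
Σ x·lx·mx = 36.9812; T = 36.9812/10.9453 = 3.37873…
r ≈ ln(R0)/T = ln(10.9453)/3.37873… = 0.70823… → 0.708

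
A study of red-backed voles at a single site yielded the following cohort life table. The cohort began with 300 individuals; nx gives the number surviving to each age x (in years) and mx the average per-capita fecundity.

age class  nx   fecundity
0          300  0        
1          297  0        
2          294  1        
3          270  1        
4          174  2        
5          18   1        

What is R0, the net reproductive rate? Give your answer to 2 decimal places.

3.10

lx = nx/n0 = nx/300: 1, 0.99, 0.98, 0.9, 0.58, 0.06
lx·mx by age: 0, 0, 0.98, 0.9, 1.16, 0.06
R0 = Σ lx·mx = 3.1 → 3.10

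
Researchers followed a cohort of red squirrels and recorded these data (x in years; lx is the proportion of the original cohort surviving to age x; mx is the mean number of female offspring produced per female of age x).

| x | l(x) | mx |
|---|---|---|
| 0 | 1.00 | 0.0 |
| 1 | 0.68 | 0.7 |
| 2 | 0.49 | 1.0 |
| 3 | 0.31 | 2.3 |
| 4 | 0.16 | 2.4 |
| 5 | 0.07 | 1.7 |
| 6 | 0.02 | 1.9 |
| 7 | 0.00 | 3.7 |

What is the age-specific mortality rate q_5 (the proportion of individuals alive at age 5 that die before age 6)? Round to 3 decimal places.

q_5 = (l_5 − l_6) / l_5 = (0.07 − 0.02) / 0.07
     = 0.05 / 0.07 = 0.714286… → 0.714

0.714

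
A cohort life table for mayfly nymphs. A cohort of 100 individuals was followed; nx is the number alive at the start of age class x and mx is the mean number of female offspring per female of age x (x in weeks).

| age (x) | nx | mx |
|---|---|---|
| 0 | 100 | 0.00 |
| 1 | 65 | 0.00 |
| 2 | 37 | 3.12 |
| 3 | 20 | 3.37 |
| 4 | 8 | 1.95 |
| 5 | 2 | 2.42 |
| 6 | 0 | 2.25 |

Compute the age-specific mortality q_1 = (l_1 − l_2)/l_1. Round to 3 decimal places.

0.431

lx = nx/n0 = nx/100: 1, 0.65, 0.37, 0.2, 0.08, 0.02, 0
q_1 = (l_1 − l_2) / l_1 = (0.65 − 0.37) / 0.65
     = 0.28 / 0.65 = 0.430769… → 0.431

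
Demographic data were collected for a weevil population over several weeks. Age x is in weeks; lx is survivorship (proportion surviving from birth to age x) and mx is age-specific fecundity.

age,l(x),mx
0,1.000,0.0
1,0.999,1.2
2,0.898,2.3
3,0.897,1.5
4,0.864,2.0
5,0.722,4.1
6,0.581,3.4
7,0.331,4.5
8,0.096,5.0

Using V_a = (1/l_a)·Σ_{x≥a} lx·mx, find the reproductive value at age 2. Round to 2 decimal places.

lx·mx for x ≥ 2: 2.0654, 1.3455, 1.728, 2.9602, 1.9754, 1.4895, 0.48 → sum = 12.044
V_2 = 12.044 / l_2 = 12.044 / 0.898 = 13.412027… → 13.41

13.41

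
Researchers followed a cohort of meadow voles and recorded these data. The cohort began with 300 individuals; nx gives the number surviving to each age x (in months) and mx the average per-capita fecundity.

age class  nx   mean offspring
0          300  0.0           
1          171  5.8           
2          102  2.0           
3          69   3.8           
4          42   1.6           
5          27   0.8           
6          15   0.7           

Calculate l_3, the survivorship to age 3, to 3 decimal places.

0.230

l_3 = n_3/n_0 = 69/300 = 0.23 → 0.230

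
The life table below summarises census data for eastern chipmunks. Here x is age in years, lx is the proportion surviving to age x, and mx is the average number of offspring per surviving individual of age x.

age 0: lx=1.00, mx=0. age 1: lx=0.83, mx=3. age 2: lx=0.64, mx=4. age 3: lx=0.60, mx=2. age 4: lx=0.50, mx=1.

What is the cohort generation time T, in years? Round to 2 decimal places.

1.96

lx·mx: 0, 2.49, 2.56, 1.2, 0.5 → R0 = 6.75
x·lx·mx: 0, 2.49, 5.12, 3.6, 2 → Σ = 13.21
T = 13.21 / 6.75 = 1.957037… → 1.96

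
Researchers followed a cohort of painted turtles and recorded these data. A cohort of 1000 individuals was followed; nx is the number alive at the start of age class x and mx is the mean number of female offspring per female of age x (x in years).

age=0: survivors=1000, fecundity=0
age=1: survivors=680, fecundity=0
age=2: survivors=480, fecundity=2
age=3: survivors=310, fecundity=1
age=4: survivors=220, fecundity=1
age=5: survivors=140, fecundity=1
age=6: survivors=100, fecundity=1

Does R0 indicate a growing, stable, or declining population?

growing

lx = nx/n0 = nx/1000: 1, 0.68, 0.48, 0.31, 0.22, 0.14, 0.1
R0 = Σ lx·mx = 0 + 0 + 0.96 + 0.31 + 0.22 + 0.14 + 0.1 = 1.73
R0 > 1, so the population is growing.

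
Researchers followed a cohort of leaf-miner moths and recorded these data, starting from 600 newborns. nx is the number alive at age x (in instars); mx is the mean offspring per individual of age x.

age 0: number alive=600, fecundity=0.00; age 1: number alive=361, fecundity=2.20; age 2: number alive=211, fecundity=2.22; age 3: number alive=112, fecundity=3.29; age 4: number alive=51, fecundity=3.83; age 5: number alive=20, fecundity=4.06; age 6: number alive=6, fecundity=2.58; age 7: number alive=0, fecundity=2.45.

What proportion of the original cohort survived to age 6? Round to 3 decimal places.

l_6 = n_6/n_0 = 6/600 = 0.01 → 0.010

0.010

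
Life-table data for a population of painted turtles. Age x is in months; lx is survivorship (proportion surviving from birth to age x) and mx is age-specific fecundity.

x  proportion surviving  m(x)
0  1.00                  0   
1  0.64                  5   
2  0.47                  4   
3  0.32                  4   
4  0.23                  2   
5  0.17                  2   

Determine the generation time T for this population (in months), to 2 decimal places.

lx·mx: 0, 3.2, 1.88, 1.28, 0.46, 0.34 → R0 = 7.16
x·lx·mx: 0, 3.2, 3.76, 3.84, 1.84, 1.7 → Σ = 14.34
T = 14.34 / 7.16 = 2.002793… → 2.00

2.00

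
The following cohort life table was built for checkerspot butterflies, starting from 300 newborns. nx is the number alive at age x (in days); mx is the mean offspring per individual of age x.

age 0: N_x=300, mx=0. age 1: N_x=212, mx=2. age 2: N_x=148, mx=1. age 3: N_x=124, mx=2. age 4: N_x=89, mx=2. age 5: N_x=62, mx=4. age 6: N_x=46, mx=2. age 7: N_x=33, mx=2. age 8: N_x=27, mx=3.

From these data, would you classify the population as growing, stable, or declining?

growing

lx = nx/n0 = nx/300: 1, 0.70667…, 0.49333…, 0.41333…, 0.29667…, 0.20667…, 0.15333…, 0.11, 0.09
R0 = Σ lx·mx = 0 + 1.413333… + 0.493333… + 0.826667… + 0.593333… + 0.826667… + 0.306667… + 0.22 + 0.27 = 4.95…
R0 > 1, so the population is growing.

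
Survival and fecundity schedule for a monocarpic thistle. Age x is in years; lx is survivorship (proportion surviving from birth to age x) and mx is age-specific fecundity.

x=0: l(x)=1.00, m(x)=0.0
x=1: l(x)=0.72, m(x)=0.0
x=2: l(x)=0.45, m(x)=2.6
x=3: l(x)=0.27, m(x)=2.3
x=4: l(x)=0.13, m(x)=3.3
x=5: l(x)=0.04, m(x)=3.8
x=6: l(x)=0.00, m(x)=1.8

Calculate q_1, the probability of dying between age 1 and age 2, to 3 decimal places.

0.375

q_1 = (l_1 − l_2) / l_1 = (0.72 − 0.45) / 0.72
     = 0.27 / 0.72 = 0.375 → 0.375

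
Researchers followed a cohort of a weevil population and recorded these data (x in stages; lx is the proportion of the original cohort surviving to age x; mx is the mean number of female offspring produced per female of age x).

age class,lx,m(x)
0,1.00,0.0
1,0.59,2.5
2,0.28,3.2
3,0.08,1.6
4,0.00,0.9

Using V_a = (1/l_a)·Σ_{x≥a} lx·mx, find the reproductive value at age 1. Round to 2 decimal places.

lx·mx for x ≥ 1: 1.475, 0.896, 0.128, 0 → sum = 2.499
V_1 = 2.499 / l_1 = 2.499 / 0.59 = 4.235593… → 4.24

4.24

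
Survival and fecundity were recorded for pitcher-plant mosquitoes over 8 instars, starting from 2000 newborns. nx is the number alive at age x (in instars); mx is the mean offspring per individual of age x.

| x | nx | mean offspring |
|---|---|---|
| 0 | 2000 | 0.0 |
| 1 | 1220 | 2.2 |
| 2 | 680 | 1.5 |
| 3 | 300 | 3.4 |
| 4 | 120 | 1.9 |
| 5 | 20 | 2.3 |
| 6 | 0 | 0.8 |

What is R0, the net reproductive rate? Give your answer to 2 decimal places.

2.50

lx = nx/n0 = nx/2000: 1, 0.61, 0.34, 0.15, 0.06, 0.01, 0
lx·mx by age: 0, 1.342, 0.51, 0.51, 0.114, 0.023, 0
R0 = Σ lx·mx = 2.499 → 2.50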